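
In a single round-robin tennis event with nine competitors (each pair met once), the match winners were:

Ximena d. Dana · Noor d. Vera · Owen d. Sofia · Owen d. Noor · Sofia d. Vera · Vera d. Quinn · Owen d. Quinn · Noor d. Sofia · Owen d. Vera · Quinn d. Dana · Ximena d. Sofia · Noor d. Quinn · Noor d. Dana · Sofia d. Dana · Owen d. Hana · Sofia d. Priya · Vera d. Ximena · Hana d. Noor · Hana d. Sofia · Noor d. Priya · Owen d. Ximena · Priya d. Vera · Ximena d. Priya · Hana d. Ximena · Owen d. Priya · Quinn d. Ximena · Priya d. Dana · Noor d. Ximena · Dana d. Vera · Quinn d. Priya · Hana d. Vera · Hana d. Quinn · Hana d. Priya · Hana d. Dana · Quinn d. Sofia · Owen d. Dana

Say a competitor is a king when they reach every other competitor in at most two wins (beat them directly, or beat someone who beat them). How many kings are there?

Dana cannot reach Noor, Hana, Sofia, Priya, Owen in two steps.
Noor cannot reach Hana, Owen in two steps.
Hana cannot reach Owen in two steps.
Sofia cannot reach Noor, Hana, Owen in two steps.
Quinn cannot reach Noor, Hana, Owen in two steps.
Ximena cannot reach Noor, Hana, Quinn, Owen in two steps.
Vera cannot reach Noor, Hana, Owen in two steps.
Priya cannot reach Noor, Hana, Sofia, Owen in two steps.
Owen reaches everyone (king).
Kings: Owen — 1.

1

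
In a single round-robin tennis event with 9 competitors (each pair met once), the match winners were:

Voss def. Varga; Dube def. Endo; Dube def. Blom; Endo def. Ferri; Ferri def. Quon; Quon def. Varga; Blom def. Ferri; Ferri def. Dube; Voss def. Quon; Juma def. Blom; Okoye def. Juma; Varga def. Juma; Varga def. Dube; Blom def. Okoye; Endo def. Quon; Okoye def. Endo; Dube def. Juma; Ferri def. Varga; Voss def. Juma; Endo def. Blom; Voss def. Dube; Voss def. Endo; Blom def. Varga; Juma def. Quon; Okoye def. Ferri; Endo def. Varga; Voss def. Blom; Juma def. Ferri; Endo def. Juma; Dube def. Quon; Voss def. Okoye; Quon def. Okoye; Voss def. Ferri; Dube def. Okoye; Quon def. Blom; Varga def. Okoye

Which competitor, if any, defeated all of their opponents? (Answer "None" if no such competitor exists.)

Voss

Voss has 8 wins out of 8 opponents — a perfect record.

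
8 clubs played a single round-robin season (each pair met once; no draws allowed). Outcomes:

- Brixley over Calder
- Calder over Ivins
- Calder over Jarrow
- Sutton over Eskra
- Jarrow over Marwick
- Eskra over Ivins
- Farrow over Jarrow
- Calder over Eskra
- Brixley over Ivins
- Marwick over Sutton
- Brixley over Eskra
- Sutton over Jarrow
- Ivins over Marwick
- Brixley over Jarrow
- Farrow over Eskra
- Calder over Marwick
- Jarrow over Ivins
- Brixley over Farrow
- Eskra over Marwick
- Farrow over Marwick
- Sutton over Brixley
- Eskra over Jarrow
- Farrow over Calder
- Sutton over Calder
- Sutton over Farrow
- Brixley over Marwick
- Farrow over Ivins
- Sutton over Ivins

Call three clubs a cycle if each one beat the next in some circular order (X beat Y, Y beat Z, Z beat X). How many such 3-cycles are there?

6

Win totals: Farrow 5, Jarrow 2, Marwick 1, Eskra 3, Calder 4, Ivins 1, Brixley 6, Sutton 6.
A club with w wins dominates both others in C(w,2) triples; summing gives 10 + 1 + 0 + 3 + 6 + 0 + 15 + 15 = 50 transitive triples.
Total triples C(8,3) = 56, so cyclic triples = 56 − 50 = 6.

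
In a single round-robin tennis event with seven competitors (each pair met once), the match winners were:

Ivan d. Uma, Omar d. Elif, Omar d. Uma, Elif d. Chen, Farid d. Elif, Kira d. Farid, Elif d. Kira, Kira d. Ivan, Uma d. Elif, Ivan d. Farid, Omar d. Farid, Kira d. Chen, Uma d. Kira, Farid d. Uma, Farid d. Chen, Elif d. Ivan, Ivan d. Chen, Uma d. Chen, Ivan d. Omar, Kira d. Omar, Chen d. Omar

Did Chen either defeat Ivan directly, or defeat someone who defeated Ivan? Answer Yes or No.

Chen did not beat Ivan directly.
Chen beat Omar, but each of them lost to Ivan. No two-step path.

No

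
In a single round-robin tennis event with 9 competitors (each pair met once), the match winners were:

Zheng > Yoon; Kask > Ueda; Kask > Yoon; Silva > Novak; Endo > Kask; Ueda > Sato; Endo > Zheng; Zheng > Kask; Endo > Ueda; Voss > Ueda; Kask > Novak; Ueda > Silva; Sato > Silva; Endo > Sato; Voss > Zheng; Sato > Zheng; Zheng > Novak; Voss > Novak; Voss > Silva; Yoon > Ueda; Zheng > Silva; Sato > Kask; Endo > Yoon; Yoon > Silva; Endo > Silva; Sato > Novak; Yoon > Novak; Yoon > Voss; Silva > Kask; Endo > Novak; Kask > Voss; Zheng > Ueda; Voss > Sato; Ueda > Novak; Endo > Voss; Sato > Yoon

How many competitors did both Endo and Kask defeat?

Endo beat: Zheng, Novak, Yoon, Silva, Voss, Ueda, Kask, Sato.
Kask beat: Novak, Yoon, Voss, Ueda.
Both beat: Novak, Yoon, Voss, Ueda — 4.

4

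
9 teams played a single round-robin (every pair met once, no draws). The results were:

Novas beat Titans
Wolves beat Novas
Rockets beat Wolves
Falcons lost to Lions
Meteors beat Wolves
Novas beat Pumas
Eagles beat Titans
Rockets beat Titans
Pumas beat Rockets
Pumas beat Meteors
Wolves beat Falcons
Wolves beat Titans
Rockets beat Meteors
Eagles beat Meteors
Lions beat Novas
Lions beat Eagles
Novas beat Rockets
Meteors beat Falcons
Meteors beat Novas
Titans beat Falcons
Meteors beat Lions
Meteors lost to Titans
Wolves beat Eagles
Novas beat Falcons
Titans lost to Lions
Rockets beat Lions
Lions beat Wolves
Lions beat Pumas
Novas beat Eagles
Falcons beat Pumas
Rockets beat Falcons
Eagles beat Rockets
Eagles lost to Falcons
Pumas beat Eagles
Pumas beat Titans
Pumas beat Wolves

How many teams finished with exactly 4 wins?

2

Win totals: Wolves 4, Eagles 3, Novas 5, Meteors 4, Pumas 5, Falcons 2, Titans 2, Lions 6, Rockets 5.
Exactly 4: Wolves, Meteors — 2 teams.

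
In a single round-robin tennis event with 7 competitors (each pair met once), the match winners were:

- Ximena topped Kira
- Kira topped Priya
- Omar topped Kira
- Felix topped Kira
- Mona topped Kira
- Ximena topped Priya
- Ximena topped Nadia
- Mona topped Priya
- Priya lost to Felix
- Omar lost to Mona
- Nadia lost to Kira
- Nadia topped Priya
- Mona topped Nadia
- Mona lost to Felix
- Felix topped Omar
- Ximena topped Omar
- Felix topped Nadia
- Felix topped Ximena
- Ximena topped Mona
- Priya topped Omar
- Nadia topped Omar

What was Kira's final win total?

2

Kira's results: beat Nadia, Priya; lost to Mona, Felix, Omar, Ximena.
That is 2 wins.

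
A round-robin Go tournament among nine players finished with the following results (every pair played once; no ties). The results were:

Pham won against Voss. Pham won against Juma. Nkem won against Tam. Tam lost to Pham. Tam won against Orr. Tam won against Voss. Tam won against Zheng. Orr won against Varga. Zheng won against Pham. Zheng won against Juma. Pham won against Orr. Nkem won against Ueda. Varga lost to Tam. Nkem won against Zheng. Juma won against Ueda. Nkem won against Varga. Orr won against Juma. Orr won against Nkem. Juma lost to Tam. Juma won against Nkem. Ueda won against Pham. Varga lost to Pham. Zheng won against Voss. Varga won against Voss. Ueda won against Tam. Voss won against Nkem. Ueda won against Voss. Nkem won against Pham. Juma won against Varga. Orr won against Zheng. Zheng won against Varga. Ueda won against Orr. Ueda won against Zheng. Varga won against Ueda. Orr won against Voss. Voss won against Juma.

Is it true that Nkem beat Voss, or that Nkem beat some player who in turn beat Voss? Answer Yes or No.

Nkem did not beat Voss directly.
Nkem beat Pham, Ueda, Tam, Varga, Zheng. Of those, Pham beat Voss.

Yes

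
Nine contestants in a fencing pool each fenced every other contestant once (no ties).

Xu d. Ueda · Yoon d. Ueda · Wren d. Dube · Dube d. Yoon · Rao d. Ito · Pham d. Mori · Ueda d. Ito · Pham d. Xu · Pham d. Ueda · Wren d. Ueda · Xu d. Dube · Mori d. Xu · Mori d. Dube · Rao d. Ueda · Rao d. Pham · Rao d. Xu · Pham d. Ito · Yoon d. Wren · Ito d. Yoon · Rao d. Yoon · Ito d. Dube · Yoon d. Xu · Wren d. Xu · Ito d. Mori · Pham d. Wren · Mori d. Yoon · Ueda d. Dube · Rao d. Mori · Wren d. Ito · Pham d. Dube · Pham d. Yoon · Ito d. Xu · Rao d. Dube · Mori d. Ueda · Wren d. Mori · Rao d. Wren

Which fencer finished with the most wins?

Win totals: Ueda 2, Yoon 3, Dube 1, Pham 7, Wren 5, Mori 4, Xu 2, Rao 8, Ito 4.
Rao leads with 8 wins (next highest: 7).

Rao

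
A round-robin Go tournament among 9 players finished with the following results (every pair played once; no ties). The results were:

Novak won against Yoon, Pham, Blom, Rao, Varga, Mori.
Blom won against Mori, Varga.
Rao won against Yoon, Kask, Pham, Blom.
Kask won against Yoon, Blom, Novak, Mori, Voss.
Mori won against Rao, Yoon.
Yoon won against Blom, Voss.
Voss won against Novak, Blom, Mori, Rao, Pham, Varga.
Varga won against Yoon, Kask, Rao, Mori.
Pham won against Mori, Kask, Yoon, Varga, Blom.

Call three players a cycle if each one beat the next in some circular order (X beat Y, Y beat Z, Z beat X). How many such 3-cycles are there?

19

Win totals: Varga 4, Mori 2, Kask 5, Voss 6, Blom 2, Novak 6, Rao 4, Pham 5, Yoon 2.
A player with w wins dominates both others in C(w,2) triples; summing gives 6 + 1 + 10 + 15 + 1 + 15 + 6 + 10 + 1 = 65 transitive triples.
Total triples C(9,3) = 84, so cyclic triples = 84 − 65 = 19.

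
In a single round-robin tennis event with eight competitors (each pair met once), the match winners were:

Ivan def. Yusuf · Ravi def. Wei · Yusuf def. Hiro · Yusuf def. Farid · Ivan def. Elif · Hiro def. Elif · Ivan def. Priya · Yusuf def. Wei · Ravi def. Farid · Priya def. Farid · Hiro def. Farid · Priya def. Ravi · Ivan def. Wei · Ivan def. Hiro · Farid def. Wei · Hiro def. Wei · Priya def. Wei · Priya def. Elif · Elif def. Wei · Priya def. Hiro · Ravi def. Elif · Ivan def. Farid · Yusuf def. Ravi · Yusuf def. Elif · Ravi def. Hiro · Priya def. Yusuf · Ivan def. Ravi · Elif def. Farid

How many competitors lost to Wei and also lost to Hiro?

Wei beat: no one.
Hiro beat: Farid, Wei, Elif.
No one was beaten by both.

0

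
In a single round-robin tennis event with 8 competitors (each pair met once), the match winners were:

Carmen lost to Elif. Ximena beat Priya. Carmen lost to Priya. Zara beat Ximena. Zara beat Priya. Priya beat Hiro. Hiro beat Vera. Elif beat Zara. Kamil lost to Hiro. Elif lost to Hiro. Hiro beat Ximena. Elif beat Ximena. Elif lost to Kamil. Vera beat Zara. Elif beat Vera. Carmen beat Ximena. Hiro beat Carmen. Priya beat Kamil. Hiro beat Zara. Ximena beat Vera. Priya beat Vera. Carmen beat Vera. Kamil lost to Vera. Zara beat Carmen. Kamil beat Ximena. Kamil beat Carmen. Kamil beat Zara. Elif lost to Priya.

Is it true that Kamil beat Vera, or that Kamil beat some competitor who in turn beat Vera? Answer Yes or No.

Kamil did not beat Vera directly.
Kamil beat Carmen, Elif, Ximena, Zara. Of those, Carmen beat Vera.

Yes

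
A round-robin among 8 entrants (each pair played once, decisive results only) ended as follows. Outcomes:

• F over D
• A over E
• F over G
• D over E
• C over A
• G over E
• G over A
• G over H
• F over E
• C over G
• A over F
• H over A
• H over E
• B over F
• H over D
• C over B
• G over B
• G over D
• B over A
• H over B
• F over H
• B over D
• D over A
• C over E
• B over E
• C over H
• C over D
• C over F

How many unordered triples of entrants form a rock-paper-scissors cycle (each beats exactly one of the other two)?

5

Win totals: A 2, B 4, C 7, D 2, E 0, F 4, G 5, H 4.
An entrant with w wins dominates both others in C(w,2) triples; summing gives 1 + 6 + 21 + 1 + 0 + 6 + 10 + 6 = 51 transitive triples.
Total triples C(8,3) = 56, so cyclic triples = 56 − 51 = 5.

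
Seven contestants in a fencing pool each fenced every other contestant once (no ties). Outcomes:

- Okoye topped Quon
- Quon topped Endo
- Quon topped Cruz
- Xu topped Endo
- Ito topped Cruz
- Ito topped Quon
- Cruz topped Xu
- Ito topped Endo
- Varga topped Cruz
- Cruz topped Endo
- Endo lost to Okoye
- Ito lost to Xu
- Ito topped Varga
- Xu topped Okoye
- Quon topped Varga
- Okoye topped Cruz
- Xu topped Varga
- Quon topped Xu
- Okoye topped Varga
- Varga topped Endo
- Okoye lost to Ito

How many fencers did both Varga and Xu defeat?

Varga beat: Cruz, Endo.
Xu beat: Ito, Varga, Endo, Okoye.
Both beat: Endo — 1.

1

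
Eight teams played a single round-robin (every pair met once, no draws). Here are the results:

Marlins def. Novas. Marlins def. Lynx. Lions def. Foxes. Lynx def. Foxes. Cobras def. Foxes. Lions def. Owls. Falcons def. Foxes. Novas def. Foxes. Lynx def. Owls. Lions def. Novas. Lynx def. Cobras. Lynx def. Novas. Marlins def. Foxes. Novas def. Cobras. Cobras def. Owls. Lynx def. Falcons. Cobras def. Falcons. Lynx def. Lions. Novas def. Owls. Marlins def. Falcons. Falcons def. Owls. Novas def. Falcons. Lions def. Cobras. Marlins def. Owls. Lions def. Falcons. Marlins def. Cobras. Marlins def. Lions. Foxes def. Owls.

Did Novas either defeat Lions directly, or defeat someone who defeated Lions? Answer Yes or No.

Novas did not beat Lions directly.
Novas beat Foxes, Falcons, Owls, Cobras, but each of them lost to Lions. No two-step path.

No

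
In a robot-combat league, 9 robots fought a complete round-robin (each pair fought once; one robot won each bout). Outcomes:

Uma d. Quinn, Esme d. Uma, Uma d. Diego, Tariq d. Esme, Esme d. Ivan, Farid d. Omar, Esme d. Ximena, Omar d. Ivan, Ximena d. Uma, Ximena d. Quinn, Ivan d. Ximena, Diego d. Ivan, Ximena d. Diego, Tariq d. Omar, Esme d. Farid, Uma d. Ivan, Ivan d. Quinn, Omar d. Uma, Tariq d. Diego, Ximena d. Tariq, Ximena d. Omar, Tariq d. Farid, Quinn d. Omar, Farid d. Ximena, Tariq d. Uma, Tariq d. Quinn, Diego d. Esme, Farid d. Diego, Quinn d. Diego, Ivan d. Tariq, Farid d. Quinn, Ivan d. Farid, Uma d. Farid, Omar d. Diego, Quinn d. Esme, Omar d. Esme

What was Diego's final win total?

Diego's results: beat Esme, Ivan; lost to Quinn, Farid, Tariq, Ximena, Omar, Uma.
That is 2 wins.

2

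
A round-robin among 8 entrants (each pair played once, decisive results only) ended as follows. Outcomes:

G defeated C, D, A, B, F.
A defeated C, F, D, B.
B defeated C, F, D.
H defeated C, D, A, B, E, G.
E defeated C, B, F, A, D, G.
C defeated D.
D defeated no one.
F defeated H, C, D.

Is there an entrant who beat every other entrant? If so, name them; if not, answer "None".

None

Highest win total is H with 6 (out of 7 possible).
H lost to F, so no entrant went undefeated.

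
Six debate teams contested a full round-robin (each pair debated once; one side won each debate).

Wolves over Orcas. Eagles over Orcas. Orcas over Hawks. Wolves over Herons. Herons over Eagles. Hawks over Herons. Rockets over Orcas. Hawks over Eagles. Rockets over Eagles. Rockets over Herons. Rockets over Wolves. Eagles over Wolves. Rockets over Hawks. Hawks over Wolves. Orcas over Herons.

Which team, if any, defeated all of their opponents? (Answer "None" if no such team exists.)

Rockets

Rockets has 5 wins out of 5 opponents — a perfect record.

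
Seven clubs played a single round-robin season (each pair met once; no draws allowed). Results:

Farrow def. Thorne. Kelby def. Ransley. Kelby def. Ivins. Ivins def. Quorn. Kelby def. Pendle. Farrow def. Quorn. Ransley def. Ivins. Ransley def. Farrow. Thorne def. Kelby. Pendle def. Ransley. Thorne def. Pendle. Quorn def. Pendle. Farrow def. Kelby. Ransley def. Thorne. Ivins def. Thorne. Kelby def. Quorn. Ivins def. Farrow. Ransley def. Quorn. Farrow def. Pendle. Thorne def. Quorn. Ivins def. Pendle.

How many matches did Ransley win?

Ransley's results: beat Farrow, Thorne, Ivins, Quorn; lost to Kelby, Pendle.
That is 4 wins.

4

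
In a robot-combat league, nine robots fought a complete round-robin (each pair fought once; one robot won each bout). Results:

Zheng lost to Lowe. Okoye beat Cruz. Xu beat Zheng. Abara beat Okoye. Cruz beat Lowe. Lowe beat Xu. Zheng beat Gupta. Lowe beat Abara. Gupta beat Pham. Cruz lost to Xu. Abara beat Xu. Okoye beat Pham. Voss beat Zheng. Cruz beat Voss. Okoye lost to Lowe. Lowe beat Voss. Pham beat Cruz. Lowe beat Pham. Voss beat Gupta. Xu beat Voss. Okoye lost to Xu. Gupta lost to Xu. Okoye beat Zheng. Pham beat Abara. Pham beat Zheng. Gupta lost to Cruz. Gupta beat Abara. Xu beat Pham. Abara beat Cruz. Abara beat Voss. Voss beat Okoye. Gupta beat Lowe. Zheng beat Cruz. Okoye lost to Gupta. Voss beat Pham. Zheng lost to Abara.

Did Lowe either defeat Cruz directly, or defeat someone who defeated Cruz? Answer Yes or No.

Yes

Lowe did not beat Cruz directly.
Lowe beat Zheng, Xu, Abara, Okoye, Pham, Voss. Of those, Zheng beat Cruz.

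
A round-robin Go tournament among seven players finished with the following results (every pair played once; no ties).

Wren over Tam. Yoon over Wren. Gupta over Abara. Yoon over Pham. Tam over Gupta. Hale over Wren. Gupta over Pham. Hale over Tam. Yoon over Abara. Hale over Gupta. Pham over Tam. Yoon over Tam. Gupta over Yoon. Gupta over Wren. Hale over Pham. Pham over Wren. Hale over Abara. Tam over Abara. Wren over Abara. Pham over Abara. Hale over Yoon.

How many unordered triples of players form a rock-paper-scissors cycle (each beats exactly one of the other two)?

Win totals: Tam 2, Pham 3, Wren 2, Hale 6, Gupta 4, Abara 0, Yoon 4.
A player with w wins dominates both others in C(w,2) triples; summing gives 1 + 3 + 1 + 15 + 6 + 0 + 6 = 32 transitive triples.
Total triples C(7,3) = 35, so cyclic triples = 35 − 32 = 3.

3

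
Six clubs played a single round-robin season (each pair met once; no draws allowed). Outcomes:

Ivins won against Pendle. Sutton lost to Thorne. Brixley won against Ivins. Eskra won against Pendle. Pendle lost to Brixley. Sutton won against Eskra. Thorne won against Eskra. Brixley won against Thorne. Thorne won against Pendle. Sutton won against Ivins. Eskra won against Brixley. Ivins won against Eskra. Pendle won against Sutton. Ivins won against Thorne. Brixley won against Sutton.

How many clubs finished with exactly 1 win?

Win totals: Brixley 4, Thorne 3, Ivins 3, Pendle 1, Eskra 2, Sutton 2.
Exactly 1: Pendle — 1 club.

1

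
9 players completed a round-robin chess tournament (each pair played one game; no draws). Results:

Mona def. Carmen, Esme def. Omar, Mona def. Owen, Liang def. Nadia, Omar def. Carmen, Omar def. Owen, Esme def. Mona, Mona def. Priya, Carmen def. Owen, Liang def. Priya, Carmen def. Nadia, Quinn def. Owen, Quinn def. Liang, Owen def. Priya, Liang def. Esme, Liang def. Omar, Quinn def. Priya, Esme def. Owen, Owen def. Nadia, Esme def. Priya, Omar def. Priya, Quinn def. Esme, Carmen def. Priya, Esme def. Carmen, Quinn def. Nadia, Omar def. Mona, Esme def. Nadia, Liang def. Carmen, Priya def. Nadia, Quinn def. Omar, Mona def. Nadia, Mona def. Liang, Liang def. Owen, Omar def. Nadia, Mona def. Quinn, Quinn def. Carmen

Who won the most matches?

Win totals: Quinn 7, Mona 6, Liang 6, Esme 6, Owen 2, Omar 5, Nadia 0, Priya 1, Carmen 3.
Quinn leads with 7 wins (next highest: 6).

Quinn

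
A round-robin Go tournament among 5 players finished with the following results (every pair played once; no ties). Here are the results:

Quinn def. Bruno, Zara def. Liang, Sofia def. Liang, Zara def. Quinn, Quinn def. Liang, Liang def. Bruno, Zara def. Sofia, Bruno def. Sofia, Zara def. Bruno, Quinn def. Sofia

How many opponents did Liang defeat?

Liang's results: beat Bruno; lost to Sofia, Zara, Quinn.
That is 1 win.

1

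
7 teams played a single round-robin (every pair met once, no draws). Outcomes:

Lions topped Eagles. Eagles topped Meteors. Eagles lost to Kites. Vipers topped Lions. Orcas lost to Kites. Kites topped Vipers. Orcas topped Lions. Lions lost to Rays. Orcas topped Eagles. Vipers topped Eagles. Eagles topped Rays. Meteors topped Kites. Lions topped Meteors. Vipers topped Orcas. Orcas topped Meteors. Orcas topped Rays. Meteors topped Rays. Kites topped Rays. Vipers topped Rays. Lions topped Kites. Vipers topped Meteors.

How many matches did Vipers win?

Vipers' results: beat Meteors, Rays, Orcas, Eagles, Lions; lost to Kites.
That is 5 wins.

5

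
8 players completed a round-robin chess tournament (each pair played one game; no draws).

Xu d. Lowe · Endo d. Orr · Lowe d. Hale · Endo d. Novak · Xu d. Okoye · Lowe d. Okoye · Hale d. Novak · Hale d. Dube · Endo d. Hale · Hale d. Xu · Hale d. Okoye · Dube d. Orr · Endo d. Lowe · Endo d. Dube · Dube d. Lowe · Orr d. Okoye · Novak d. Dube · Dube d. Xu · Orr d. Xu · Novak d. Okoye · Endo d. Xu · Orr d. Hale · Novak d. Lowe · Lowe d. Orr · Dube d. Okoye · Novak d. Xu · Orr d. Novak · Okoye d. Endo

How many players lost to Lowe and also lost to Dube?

2

Lowe beat: Orr, Hale, Okoye.
Dube beat: Orr, Xu, Lowe, Okoye.
Both beat: Orr, Okoye — 2.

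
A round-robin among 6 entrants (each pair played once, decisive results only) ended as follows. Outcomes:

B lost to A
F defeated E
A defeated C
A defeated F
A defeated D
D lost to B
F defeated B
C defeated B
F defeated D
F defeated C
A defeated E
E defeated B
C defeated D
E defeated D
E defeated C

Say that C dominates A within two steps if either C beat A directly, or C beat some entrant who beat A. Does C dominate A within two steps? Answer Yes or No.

No

C did not beat A directly.
C beat B, D, but each of them lost to A. No two-step path.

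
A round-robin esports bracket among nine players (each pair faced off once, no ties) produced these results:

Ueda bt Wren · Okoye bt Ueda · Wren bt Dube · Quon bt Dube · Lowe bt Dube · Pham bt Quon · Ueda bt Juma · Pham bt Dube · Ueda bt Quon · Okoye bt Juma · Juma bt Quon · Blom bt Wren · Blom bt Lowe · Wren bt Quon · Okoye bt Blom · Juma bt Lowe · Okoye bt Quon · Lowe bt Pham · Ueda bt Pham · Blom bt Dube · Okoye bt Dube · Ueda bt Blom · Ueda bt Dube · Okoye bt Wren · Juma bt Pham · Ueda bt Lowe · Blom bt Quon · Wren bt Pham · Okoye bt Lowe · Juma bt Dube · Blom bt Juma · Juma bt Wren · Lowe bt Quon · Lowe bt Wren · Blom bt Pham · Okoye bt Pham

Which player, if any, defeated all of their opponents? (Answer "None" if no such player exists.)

Okoye

Okoye has 8 wins out of 8 opponents — a perfect record.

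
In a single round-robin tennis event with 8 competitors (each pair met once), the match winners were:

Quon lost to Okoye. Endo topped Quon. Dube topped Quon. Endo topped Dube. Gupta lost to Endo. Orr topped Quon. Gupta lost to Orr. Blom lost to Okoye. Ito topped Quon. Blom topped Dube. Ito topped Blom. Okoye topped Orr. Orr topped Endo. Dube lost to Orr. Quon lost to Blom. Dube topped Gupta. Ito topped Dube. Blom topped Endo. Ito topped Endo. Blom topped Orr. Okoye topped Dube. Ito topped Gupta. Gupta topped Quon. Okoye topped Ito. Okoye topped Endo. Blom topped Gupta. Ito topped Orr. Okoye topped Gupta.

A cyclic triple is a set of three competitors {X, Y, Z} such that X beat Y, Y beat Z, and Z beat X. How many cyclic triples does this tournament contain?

0

Win totals: Okoye 7, Gupta 1, Ito 6, Dube 2, Endo 3, Quon 0, Blom 5, Orr 4.
A competitor with w wins dominates both others in C(w,2) triples; summing gives 21 + 0 + 15 + 1 + 3 + 0 + 10 + 6 = 56 transitive triples.
Total triples C(8,3) = 56, so cyclic triples = 56 − 56 = 0.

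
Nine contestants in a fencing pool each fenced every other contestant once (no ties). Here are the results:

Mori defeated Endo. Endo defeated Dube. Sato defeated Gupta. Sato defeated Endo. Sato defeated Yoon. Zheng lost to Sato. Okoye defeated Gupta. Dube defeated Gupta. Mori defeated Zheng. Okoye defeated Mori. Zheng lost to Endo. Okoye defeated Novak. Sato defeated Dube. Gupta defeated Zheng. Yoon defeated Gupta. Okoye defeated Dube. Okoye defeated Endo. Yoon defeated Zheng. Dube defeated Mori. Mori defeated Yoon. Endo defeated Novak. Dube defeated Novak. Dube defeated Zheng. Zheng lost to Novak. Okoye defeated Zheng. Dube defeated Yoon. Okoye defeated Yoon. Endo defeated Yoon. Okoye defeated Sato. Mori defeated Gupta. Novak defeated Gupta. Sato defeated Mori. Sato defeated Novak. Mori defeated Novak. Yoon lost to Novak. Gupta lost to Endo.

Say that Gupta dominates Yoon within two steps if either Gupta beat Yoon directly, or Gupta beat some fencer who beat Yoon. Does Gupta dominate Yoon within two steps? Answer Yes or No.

No

Gupta did not beat Yoon directly.
Gupta beat Zheng, but each of them lost to Yoon. No two-step path.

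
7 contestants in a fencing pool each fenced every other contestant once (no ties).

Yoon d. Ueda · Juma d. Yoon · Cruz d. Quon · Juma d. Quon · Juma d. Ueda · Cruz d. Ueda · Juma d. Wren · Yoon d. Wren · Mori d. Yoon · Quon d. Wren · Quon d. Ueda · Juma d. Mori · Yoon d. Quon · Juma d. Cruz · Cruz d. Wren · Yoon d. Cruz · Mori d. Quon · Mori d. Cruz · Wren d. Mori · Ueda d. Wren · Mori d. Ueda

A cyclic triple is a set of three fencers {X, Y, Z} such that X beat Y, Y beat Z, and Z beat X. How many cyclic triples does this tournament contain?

Win totals: Ueda 1, Juma 6, Wren 1, Quon 2, Yoon 4, Mori 4, Cruz 3.
A fencer with w wins dominates both others in C(w,2) triples; summing gives 0 + 15 + 0 + 1 + 6 + 6 + 3 = 31 transitive triples.
Total triples C(7,3) = 35, so cyclic triples = 35 − 31 = 4.

4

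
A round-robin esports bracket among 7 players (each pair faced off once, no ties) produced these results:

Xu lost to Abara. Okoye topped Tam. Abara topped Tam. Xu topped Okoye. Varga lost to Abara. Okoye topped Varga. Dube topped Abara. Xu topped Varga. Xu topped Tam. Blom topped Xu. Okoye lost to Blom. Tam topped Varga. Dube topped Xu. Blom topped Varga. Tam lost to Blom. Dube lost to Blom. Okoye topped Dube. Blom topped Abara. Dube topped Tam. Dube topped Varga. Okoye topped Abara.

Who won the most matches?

Blom

Win totals: Abara 3, Okoye 4, Xu 3, Tam 1, Dube 4, Varga 0, Blom 6.
Blom leads with 6 wins (next highest: 4).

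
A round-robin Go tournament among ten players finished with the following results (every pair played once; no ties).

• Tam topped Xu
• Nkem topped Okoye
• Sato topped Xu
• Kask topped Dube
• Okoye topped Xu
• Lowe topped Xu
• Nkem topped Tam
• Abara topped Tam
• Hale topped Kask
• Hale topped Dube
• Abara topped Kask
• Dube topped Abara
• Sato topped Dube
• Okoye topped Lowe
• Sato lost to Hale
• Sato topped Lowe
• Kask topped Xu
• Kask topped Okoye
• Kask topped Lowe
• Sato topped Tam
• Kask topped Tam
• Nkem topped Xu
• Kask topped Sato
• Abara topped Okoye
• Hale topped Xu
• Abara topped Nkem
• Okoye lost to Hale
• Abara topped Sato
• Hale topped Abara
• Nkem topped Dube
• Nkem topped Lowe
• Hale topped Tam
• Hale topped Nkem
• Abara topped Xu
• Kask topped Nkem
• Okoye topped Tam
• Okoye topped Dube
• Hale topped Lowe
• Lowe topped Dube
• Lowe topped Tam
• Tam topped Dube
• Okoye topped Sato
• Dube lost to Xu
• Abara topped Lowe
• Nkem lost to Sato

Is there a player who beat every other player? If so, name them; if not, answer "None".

Hale has 9 wins out of 9 opponents — a perfect record.

Hale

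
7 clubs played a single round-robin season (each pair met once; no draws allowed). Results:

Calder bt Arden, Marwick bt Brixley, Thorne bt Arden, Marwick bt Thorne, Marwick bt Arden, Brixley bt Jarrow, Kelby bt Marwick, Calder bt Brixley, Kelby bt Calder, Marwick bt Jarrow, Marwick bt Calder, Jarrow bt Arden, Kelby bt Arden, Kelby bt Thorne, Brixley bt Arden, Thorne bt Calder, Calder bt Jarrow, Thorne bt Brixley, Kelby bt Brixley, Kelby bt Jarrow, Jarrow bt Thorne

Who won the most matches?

Kelby

Win totals: Jarrow 2, Calder 3, Marwick 5, Arden 0, Brixley 2, Thorne 3, Kelby 6.
Kelby leads with 6 wins (next highest: 5).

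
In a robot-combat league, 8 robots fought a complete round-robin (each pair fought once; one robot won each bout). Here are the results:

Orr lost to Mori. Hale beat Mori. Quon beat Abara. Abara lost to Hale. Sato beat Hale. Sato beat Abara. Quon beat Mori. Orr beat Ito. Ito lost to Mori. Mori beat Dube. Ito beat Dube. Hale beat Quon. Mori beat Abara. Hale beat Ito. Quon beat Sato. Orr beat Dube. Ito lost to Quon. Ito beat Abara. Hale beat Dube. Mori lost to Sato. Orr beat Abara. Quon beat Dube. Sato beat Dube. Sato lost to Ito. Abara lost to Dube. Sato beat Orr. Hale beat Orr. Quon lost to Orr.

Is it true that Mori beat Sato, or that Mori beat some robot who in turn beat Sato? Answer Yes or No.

Yes

Mori did not beat Sato directly.
Mori beat Abara, Orr, Ito, Dube. Of those, Ito beat Sato.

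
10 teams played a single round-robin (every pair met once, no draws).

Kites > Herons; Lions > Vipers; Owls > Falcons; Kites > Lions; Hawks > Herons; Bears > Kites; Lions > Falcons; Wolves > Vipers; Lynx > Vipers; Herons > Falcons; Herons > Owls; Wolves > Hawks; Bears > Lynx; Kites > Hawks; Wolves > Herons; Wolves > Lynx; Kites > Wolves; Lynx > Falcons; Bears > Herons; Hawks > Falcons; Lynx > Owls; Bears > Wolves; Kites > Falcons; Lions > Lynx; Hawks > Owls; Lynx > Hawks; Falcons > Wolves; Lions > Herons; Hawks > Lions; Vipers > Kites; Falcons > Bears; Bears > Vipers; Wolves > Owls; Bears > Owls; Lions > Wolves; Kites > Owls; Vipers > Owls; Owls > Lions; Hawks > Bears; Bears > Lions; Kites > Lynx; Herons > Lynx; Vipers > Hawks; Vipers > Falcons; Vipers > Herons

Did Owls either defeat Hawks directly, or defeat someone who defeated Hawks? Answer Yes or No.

No

Owls did not beat Hawks directly.
Owls beat Falcons, Lions, but each of them lost to Hawks. No two-step path.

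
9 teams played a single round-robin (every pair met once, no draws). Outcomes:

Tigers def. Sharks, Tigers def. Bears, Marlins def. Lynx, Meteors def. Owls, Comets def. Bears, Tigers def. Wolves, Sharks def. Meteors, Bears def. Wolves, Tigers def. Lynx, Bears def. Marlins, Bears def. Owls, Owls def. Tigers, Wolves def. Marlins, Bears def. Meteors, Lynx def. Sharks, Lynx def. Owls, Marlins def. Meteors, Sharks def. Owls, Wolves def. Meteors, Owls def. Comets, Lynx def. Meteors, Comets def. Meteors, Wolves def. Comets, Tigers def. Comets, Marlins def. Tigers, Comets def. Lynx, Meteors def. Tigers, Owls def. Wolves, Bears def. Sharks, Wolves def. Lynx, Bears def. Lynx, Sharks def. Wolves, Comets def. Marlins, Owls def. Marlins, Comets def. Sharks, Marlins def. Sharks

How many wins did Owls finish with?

4

Owls' results: beat Comets, Tigers, Wolves, Marlins; lost to Lynx, Sharks, Meteors, Bears.
That is 4 wins.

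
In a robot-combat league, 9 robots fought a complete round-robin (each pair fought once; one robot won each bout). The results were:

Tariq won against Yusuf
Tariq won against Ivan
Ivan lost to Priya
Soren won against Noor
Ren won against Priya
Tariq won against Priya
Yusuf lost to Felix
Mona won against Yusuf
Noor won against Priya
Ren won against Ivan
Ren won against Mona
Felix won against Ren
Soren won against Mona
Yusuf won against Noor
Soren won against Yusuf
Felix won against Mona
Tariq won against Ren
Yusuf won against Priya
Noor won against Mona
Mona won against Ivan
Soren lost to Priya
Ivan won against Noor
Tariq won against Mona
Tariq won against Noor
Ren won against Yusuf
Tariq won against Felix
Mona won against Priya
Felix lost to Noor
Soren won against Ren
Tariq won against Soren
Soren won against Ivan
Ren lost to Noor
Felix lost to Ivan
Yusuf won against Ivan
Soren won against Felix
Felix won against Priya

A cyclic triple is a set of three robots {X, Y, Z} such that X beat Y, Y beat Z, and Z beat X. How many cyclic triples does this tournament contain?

15

Win totals: Soren 6, Ivan 2, Mona 3, Felix 4, Noor 4, Yusuf 3, Priya 2, Ren 4, Tariq 8.
A robot with w wins dominates both others in C(w,2) triples; summing gives 15 + 1 + 3 + 6 + 6 + 3 + 1 + 6 + 28 = 69 transitive triples.
Total triples C(9,3) = 84, so cyclic triples = 84 − 69 = 15.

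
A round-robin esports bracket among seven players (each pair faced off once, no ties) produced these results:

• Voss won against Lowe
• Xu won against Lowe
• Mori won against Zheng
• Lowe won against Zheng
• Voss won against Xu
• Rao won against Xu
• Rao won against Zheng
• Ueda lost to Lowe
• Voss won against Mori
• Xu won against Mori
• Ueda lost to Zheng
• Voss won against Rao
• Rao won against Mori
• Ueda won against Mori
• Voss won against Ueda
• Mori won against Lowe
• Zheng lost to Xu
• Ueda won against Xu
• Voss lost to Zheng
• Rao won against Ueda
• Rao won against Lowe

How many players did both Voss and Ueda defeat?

Voss beat: Xu, Rao, Lowe, Ueda, Mori.
Ueda beat: Xu, Mori.
Both beat: Xu, Mori — 2.

2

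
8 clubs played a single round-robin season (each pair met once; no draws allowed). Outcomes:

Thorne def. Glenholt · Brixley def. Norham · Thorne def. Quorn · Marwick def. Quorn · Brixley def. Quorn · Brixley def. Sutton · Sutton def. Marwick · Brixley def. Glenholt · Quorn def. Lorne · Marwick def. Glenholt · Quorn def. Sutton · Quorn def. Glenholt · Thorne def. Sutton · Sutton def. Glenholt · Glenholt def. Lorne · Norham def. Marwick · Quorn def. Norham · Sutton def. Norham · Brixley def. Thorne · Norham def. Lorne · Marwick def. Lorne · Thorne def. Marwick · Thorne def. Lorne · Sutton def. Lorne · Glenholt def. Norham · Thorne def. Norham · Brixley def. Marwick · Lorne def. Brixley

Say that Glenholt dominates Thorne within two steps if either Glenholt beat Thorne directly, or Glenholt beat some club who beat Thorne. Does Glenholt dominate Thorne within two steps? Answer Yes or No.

Glenholt did not beat Thorne directly.
Glenholt beat Norham, Lorne, but each of them lost to Thorne. No two-step path.

No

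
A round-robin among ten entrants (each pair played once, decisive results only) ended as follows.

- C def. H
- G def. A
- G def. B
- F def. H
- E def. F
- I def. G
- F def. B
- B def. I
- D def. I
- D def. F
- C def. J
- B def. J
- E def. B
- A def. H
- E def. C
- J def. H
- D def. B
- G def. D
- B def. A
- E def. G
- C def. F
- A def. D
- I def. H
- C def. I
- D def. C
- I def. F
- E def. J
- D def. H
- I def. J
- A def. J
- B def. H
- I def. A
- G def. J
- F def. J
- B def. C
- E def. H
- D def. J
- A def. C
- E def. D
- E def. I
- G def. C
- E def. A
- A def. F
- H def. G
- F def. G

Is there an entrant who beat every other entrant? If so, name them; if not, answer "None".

E

E has 9 wins out of 9 opponents — a perfect record.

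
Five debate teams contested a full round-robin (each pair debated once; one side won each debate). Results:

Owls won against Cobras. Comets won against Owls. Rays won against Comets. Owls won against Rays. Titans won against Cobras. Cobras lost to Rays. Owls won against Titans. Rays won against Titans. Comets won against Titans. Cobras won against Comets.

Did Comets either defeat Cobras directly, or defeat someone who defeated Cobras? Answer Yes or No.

Yes

Comets did not beat Cobras directly.
Comets beat Owls, Titans. Of those, Owls beat Cobras.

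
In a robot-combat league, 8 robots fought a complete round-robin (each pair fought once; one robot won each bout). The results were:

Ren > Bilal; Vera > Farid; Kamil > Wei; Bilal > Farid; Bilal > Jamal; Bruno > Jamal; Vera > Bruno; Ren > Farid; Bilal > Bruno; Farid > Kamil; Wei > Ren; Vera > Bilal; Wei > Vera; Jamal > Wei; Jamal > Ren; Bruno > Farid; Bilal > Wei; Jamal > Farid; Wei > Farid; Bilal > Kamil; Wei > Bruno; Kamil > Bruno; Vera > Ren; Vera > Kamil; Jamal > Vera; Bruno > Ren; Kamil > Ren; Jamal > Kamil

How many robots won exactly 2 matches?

1

Win totals: Vera 5, Farid 1, Bruno 3, Kamil 3, Jamal 5, Bilal 5, Ren 2, Wei 4.
Exactly 2: Ren — 1 robot.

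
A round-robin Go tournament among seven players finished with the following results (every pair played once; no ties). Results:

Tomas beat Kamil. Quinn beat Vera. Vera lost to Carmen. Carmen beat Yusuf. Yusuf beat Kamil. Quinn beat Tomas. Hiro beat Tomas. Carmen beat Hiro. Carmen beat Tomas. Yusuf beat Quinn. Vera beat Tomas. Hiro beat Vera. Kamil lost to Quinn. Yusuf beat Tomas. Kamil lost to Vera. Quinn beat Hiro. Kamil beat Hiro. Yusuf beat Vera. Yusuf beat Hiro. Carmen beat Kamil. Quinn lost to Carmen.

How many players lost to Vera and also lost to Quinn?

2

Vera beat: Tomas, Kamil.
Quinn beat: Tomas, Kamil, Hiro, Vera.
Both beat: Tomas, Kamil — 2.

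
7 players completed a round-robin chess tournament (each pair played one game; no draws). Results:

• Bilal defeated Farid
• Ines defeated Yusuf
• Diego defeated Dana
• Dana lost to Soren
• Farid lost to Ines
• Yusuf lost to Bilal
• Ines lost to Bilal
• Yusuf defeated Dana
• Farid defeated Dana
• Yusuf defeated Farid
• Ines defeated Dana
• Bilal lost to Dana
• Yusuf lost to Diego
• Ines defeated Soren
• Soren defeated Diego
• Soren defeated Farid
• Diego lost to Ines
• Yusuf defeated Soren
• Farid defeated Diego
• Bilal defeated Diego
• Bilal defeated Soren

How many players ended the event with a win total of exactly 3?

2

Win totals: Bilal 5, Soren 3, Yusuf 3, Diego 2, Farid 2, Dana 1, Ines 5.
Exactly 3: Soren, Yusuf — 2 players.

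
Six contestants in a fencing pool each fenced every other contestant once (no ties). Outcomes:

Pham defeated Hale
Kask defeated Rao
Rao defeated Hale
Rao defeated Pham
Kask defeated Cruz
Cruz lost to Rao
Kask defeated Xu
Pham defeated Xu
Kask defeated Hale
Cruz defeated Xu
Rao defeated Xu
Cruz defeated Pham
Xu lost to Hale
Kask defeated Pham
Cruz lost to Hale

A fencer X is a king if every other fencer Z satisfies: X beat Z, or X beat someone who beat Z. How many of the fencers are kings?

1

Xu cannot reach Pham, Cruz, Kask, Hale, Rao in two steps.
Pham cannot reach Kask, Rao in two steps.
Cruz cannot reach Kask, Rao in two steps.
Kask reaches everyone (king).
Hale cannot reach Kask, Rao in two steps.
Rao cannot reach Kask in two steps.
Kings: Kask — 1.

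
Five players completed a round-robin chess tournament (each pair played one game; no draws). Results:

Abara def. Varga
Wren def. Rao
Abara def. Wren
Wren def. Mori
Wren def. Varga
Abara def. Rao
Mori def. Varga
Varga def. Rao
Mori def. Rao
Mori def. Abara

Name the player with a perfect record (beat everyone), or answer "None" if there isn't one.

Highest win total is Wren with 3 (out of 4 possible).
Wren lost to Abara, so no player went undefeated.

None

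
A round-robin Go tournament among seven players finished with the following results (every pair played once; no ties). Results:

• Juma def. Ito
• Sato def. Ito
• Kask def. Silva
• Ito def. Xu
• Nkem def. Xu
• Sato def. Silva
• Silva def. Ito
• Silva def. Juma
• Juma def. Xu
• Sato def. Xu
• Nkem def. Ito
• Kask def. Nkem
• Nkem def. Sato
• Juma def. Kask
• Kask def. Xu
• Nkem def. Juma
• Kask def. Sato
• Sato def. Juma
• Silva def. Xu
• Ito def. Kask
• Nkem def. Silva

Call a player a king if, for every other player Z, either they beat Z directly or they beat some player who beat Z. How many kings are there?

Juma reaches everyone (king).
Ito cannot reach Juma in two steps.
Kask reaches everyone (king).
Nkem reaches everyone (king).
Xu cannot reach Juma, Ito, Kask, Nkem, Sato, Silva in two steps.
Sato cannot reach Nkem in two steps.
Silva cannot reach Nkem, Sato in two steps.
Kings: Juma, Kask, Nkem — 3.

3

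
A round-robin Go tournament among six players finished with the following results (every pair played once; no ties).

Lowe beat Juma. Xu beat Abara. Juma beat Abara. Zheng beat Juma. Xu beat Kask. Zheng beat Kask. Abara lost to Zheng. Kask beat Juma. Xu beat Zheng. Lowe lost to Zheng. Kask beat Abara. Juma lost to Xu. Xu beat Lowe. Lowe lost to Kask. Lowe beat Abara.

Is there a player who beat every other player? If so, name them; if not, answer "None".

Xu

Xu has 5 wins out of 5 opponents — a perfect record.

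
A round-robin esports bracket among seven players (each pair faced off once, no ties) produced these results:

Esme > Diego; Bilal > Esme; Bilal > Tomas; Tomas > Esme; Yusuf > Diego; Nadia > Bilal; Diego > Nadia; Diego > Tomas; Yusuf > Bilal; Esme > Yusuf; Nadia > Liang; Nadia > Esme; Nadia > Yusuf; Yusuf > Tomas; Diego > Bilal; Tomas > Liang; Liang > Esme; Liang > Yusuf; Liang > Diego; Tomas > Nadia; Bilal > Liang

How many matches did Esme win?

2

Esme's results: beat Yusuf, Diego; lost to Liang, Nadia, Bilal, Tomas.
That is 2 wins.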